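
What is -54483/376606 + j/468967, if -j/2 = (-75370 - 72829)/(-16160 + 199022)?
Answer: -2336072896143697/16148157929948862 ≈ -0.14467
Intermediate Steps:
j = 148199/91431 (j = -2*(-75370 - 72829)/(-16160 + 199022) = -(-296398)/182862 = -2*(-148199/182862) = 148199/91431 ≈ 1.6209)
-54483/376606 + j/468967 = -54483/376606 + (148199/91431)/468967 = -54483*1/376606 + (148199/91431)*(1/468967) = -54483/376606 + 148199/42878121777 = -2336072896143697/16148157929948862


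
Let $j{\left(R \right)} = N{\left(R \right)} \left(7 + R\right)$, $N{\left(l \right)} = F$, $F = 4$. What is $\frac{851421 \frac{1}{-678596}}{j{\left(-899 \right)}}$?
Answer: $\frac{851421}{2421230528} \approx 0.00035165$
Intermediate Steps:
$N{\left(l \right)} = 4$
$j{\left(R \right)} = 28 + 4 R$ ($j{\left(R \right)} = 4 \left(7 + R\right) = 28 + 4 R$)
$\frac{851421 \frac{1}{-678596}}{j{\left(-899 \right)}} = \frac{851421 \frac{1}{-678596}}{28 + 4 \left(-899\right)} = \frac{851421 \left(- \frac{1}{678596}\right)}{28 - 3596} = - \frac{851421}{678596 \left(-3568\right)} = \left(- \frac{851421}{678596}\right) \left(- \frac{1}{3568}\right) = \frac{851421}{2421230528}$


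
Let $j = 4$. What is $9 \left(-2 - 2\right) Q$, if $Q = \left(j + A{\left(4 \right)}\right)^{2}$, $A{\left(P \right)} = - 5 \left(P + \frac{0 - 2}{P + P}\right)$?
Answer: $- \frac{31329}{4} \approx -7832.3$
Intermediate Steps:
$A{\left(P \right)} = - 5 P + \frac{5}{P}$ ($A{\left(P \right)} = - 5 \left(P - \frac{2}{2 P}\right) = - 5 \left(P - 2 \frac{1}{2 P}\right) = - 5 \left(P - \frac{1}{P}\right) = - 5 P + \frac{5}{P}$)
$Q = \frac{3481}{16}$ ($Q = \left(4 + \left(\left(-5\right) 4 + \frac{5}{4}\right)\right)^{2} = \left(4 + \left(-20 + 5 \cdot \frac{1}{4}\right)\right)^{2} = \left(4 + \left(-20 + \frac{5}{4}\right)\right)^{2} = \left(4 - \frac{75}{4}\right)^{2} = \left(- \frac{59}{4}\right)^{2} = \frac{3481}{16} \approx 217.56$)
$9 \left(-2 - 2\right) Q = 9 \left(-2 - 2\right) \frac{3481}{16} = 9 \left(-4\right) \frac{3481}{16} = \left(-36\right) \frac{3481}{16} = - \frac{31329}{4}$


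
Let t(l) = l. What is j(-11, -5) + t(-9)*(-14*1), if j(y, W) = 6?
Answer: 132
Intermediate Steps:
j(-11, -5) + t(-9)*(-14*1) = 6 - (-126) = 6 - 9*(-14) = 6 + 126 = 132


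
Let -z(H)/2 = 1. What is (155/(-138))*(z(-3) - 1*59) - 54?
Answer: 2003/138 ≈ 14.514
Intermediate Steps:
z(H) = -2 (z(H) = -2*1 = -2)
(155/(-138))*(z(-3) - 1*59) - 54 = (155/(-138))*(-2 - 1*59) - 54 = (155*(-1/138))*(-2 - 59) - 54 = -155/138*(-61) - 54 = 9455/138 - 54 = 2003/138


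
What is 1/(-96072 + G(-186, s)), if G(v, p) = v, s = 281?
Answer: -1/96258 ≈ -1.0389e-5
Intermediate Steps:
1/(-96072 + G(-186, s)) = 1/(-96072 - 186) = 1/(-96258) = -1/96258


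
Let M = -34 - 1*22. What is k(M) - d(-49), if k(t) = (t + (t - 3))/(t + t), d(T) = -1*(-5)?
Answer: -445/112 ≈ -3.9732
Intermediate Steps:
M = -56 (M = -34 - 22 = -56)
d(T) = 5
k(t) = (-3 + 2*t)/(2*t) (k(t) = (t + (-3 + t))/((2*t)) = (-3 + 2*t)*(1/(2*t)) = (-3 + 2*t)/(2*t))
k(M) - d(-49) = (-3/2 - 56)/(-56) - 1*5 = -1/56*(-115/2) - 5 = 115/112 - 5 = -445/112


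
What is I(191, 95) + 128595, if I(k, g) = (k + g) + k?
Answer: 129072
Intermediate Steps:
I(k, g) = g + 2*k (I(k, g) = (g + k) + k = g + 2*k)
I(191, 95) + 128595 = (95 + 2*191) + 128595 = (95 + 382) + 128595 = 477 + 128595 = 129072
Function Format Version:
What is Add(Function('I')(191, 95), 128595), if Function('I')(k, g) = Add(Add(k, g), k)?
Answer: 129072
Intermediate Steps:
Function('I')(k, g) = Add(g, Mul(2, k)) (Function('I')(k, g) = Add(Add(g, k), k) = Add(g, Mul(2, k)))
Add(Function('I')(191, 95), 128595) = Add(Add(95, Mul(2, 191)), 128595) = Add(Add(95, 382), 128595) = Add(477, 128595) = 129072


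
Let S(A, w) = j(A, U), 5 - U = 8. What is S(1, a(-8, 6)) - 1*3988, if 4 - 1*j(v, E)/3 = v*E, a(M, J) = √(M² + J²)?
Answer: -3967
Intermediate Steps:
a(M, J) = √(J² + M²)
U = -3 (U = 5 - 1*8 = 5 - 8 = -3)
j(v, E) = 12 - 3*E*v (j(v, E) = 12 - 3*v*E = 12 - 3*E*v)
S(A, w) = 12 + 9*A (S(A, w) = 12 - 3*(-3)*A = 12 + 9*A)
S(1, a(-8, 6)) - 1*3988 = (12 + 9*1) - 1*3988 = (12 + 9) - 3988 = 21 - 3988 = -3967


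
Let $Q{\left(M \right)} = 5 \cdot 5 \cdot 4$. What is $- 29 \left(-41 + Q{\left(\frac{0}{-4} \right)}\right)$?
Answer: $-1711$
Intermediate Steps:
$Q{\left(M \right)} = 100$ ($Q{\left(M \right)} = 25 \cdot 4 = 100$)
$- 29 \left(-41 + Q{\left(\frac{0}{-4} \right)}\right) = - 29 \left(-41 + 100\right) = \left(-29\right) 59 = -1711$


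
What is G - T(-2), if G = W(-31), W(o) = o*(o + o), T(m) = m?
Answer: 1924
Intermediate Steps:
W(o) = 2*o² (W(o) = o*(2*o) = 2*o²)
G = 1922 (G = 2*(-31)² = 2*961 = 1922)
G - T(-2) = 1922 - 1*(-2) = 1922 + 2 = 1924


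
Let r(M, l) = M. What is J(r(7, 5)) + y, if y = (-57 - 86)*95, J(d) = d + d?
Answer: -13571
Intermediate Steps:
J(d) = 2*d
y = -13585 (y = -143*95 = -13585)
J(r(7, 5)) + y = 2*7 - 13585 = 14 - 13585 = -13571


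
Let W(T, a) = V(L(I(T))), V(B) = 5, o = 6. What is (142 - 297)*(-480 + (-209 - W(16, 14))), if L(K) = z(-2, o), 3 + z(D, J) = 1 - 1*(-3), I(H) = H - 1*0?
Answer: 107570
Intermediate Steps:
I(H) = H (I(H) = H + 0 = H)
z(D, J) = 1 (z(D, J) = -3 + (1 - 1*(-3)) = -3 + (1 + 3) = -3 + 4 = 1)
L(K) = 1
W(T, a) = 5
(142 - 297)*(-480 + (-209 - W(16, 14))) = (142 - 297)*(-480 + (-209 - 1*5)) = -155*(-480 + (-209 - 5)) = -155*(-480 - 214) = -155*(-694) = 107570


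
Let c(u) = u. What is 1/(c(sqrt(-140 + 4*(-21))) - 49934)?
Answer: -24967/1246702290 - I*sqrt(14)/623351145 ≈ -2.0026e-5 - 6.0025e-9*I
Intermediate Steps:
1/(c(sqrt(-140 + 4*(-21))) - 49934) = 1/(sqrt(-140 + 4*(-21)) - 49934) = 1/(sqrt(-140 - 84) - 49934) = 1/(sqrt(-224) - 49934) = 1/(4*I*sqrt(14) - 49934) = 1/(-49934 + 4*I*sqrt(14))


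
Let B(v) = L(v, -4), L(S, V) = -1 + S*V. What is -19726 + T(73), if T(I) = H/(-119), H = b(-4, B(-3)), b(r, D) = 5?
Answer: -2347399/119 ≈ -19726.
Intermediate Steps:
B(v) = -1 - 4*v (B(v) = -1 + v*(-4) = -1 - 4*v)
H = 5
T(I) = -5/119 (T(I) = 5/(-119) = 5*(-1/119) = -5/119)
-19726 + T(73) = -19726 - 5/119 = -2347399/119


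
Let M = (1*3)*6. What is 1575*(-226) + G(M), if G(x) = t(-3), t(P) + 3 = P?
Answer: -355956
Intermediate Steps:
t(P) = -3 + P
M = 18 (M = 3*6 = 18)
G(x) = -6 (G(x) = -3 - 3 = -6)
1575*(-226) + G(M) = 1575*(-226) - 6 = -355950 - 6 = -355956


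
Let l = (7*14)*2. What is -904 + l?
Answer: -708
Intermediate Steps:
l = 196 (l = 98*2 = 196)
-904 + l = -904 + 196 = -708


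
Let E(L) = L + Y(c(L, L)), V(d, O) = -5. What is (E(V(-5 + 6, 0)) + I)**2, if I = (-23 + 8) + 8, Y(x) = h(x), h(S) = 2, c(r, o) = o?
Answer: 100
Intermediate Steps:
Y(x) = 2
E(L) = 2 + L (E(L) = L + 2 = 2 + L)
I = -7 (I = -15 + 8 = -7)
(E(V(-5 + 6, 0)) + I)**2 = ((2 - 5) - 7)**2 = (-3 - 7)**2 = (-10)**2 = 100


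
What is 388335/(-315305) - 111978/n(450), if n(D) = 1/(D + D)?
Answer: -6355300269867/63061 ≈ -1.0078e+8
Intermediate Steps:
n(D) = 1/(2*D)
388335/(-315305) - 111978/n(450) = 388335/(-315305) - 111978/((½)/450) = 388335*(-1/315305) - 111978/((½)*(1/450)) = -77667/63061 - 111978/1/900 = -77667/63061 - 111978*900 = -77667/63061 - 100780200 = -6355300269867/63061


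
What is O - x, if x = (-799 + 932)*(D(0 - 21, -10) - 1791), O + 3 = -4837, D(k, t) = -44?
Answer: 239215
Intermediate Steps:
O = -4840 (O = -3 - 4837 = -4840)
x = -244055 (x = (-799 + 932)*(-44 - 1791) = 133*(-1835) = -244055)
O - x = -4840 - 1*(-244055) = -4840 + 244055 = 239215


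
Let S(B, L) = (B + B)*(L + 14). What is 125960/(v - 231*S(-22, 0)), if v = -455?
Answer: 125960/141841 ≈ 0.88804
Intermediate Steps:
S(B, L) = 2*B*(14 + L) (S(B, L) = (2*B)*(14 + L) = 2*B*(14 + L))
125960/(v - 231*S(-22, 0)) = 125960/(-455 - 462*(-22)*(14 + 0)) = 125960/(-455 - 462*(-22)*14) = 125960/(-455 - 231*(-616)) = 125960/(-455 + 142296) = 125960/141841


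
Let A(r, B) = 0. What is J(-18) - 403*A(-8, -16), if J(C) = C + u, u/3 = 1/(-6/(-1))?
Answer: -35/2 ≈ -17.500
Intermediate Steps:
u = ½ (u = 3/((-6/(-1))) = 3/((-6*(-1))) = 3/6 = 3*(⅙) = ½ ≈ 0.50000)
J(C) = ½ + C (J(C) = C + ½ = ½ + C)
J(-18) - 403*A(-8, -16) = (½ - 18) - 403*0 = -35/2 + 0 = -35/2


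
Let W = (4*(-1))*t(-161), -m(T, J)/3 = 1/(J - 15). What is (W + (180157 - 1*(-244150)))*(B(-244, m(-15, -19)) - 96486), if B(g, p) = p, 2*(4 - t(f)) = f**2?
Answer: -1561964305293/34 ≈ -4.5940e+10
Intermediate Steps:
t(f) = 4 - f**2/2
m(T, J) = -3/(-15 + J) (m(T, J) = -3/(J - 15) = -3/(-15 + J))
W = 51826 (W = (4*(-1))*(4 - 1/2*(-161)**2) = -4*(4 - 1/2*25921) = -4*(4 - 25921/2) = -4*(-25913/2) = 51826)
(W + (180157 - 1*(-244150)))*(B(-244, m(-15, -19)) - 96486) = (51826 + (180157 - 1*(-244150)))*(-3/(-15 - 19) - 96486) = (51826 + (180157 + 244150))*(-3/(-34) - 96486) = (51826 + 424307)*(-3*(-1/34) - 96486) = 476133*(3/34 - 96486) = 476133*(-3280521/34) = -1561964305293/34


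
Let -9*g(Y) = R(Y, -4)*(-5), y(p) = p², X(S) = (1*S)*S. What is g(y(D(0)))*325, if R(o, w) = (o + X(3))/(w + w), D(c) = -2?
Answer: -21125/72 ≈ -293.40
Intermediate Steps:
X(S) = S² (X(S) = S*S = S²)
R(o, w) = (9 + o)/(2*w) (R(o, w) = (o + 3²)/(w + w) = (o + 9)/((2*w)) = (9 + o)*(1/(2*w)) = (9 + o)/(2*w))
g(Y) = -5/8 - 5*Y/72 (g(Y) = -(½)*(9 + Y)/(-4)*(-5)/9 = -(½)*(-¼)*(9 + Y)*(-5)/9 = -(-9/8 - Y/8)*(-5)/9 = -(45/8 + 5*Y/8)/9 = -5/8 - 5*Y/72)
g(y(D(0)))*325 = (-5/8 - 5/72*(-2)²)*325 = (-5/8 - 5/72*4)*325 = (-5/8 - 5/18)*325 = -65/72*325 = -21125/72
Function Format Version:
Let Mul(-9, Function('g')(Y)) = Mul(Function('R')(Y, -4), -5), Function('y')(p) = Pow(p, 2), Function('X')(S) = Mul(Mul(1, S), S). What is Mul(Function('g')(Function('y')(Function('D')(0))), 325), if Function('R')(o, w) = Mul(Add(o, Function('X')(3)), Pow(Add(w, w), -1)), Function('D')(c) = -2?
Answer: Rational(-21125, 72) ≈ -293.40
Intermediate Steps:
Function('X')(S) = Pow(S, 2) (Function('X')(S) = Mul(S, S) = Pow(S, 2))
Function('R')(o, w) = Mul(Rational(1, 2), Pow(w, -1), Add(9, o)) (Function('R')(o, w) = Mul(Add(o, Pow(3, 2)), Pow(Add(w, w), -1)) = Mul(Add(o, 9), Pow(Mul(2, w), -1)) = Mul(Add(9, o), Mul(Rational(1, 2), Pow(w, -1))) = Mul(Rational(1, 2), Pow(w, -1), Add(9, o)))
Function('g')(Y) = Add(Rational(-5, 8), Mul(Rational(-5, 72), Y)) (Function('g')(Y) = Mul(Rational(-1, 9), Mul(Mul(Rational(1, 2), Pow(-4, -1), Add(9, Y)), -5)) = Mul(Rational(-1, 9), Mul(Mul(Rational(1, 2), Rational(-1, 4), Add(9, Y)), -5)) = Mul(Rational(-1, 9), Mul(Add(Rational(-9, 8), Mul(Rational(-1, 8), Y)), -5)) = Mul(Rational(-1, 9), Add(Rational(45, 8), Mul(Rational(5, 8), Y))) = Add(Rational(-5, 8), Mul(Rational(-5, 72), Y)))
Mul(Function('g')(Function('y')(Function('D')(0))), 325) = Mul(Add(Rational(-5, 8), Mul(Rational(-5, 72), Pow(-2, 2))), 325) = Mul(Add(Rational(-5, 8), Mul(Rational(-5, 72), 4)), 325) = Mul(Add(Rational(-5, 8), Rational(-5, 18)), 325) = Mul(Rational(-65, 72), 325) = Rational(-21125, 72)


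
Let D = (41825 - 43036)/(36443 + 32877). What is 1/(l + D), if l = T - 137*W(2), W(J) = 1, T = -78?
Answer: -69320/14905011 ≈ -0.0046508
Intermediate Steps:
l = -215 (l = -78 - 137*1 = -78 - 137 = -215)
D = -1211/69320 ≈ -0.017470
1/(l + D) = 1/(-215 - 1211/69320) = 1/(-14905011/69320) = -69320/14905011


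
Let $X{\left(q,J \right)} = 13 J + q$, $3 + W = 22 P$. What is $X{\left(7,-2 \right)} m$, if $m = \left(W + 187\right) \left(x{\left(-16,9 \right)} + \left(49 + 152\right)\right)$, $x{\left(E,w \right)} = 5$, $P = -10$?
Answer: $140904$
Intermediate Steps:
$W = -223$ ($W = -3 + 22 \left(-10\right) = -3 - 220 = -223$)
$X{\left(q,J \right)} = q + 13 J$
$m = -7416$ ($m = \left(-223 + 187\right) \left(5 + \left(49 + 152\right)\right) = - 36 \left(5 + 201\right) = \left(-36\right) 206 = -7416$)
$X{\left(7,-2 \right)} m = \left(7 + 13 \left(-2\right)\right) \left(-7416\right) = \left(7 - 26\right) \left(-7416\right) = \left(-19\right) \left(-7416\right) = 140904$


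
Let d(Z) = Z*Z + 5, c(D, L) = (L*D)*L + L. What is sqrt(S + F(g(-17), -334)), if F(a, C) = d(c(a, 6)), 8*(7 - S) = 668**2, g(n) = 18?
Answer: 5*sqrt(14878) ≈ 609.88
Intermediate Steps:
c(D, L) = L + D*L**2 (c(D, L) = (D*L)*L + L = D*L**2 + L = L + D*L**2)
S = -55771 (S = 7 - 1/8*668**2 = 7 - 1/8*446224 = 7 - 55778 = -55771)
d(Z) = 5 + Z**2 (d(Z) = Z**2 + 5 = 5 + Z**2)
F(a, C) = 5 + (6 + 36*a)**2 (F(a, C) = 5 + (6*(1 + a*6))**2 = 5 + (6*(1 + 6*a))**2 = 5 + (6 + 36*a)**2)
sqrt(S + F(g(-17), -334)) = sqrt(-55771 + (5 + 36*(1 + 6*18)**2)) = sqrt(-55771 + (5 + 36*(1 + 108)**2)) = sqrt(-55771 + (5 + 36*109**2)) = sqrt(-55771 + (5 + 36*11881)) = sqrt(-55771 + (5 + 427716)) = sqrt(-55771 + 427721) = sqrt(371950) = 5*sqrt(14878)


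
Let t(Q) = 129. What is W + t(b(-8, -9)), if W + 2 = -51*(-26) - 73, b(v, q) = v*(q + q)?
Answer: 1380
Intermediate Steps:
b(v, q) = 2*q*v (b(v, q) = v*(2*q) = 2*q*v)
W = 1251 (W = -2 + (-51*(-26) - 73) = -2 + (1326 - 73) = -2 + 1253 = 1251)
W + t(b(-8, -9)) = 1251 + 129 = 1380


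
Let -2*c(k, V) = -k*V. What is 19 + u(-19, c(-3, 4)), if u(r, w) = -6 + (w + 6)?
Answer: 13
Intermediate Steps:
c(k, V) = V*k/2 (c(k, V) = -(-1)*k*V/2 = -(-1)*V*k/2 = V*k/2)
u(r, w) = w (u(r, w) = -6 + (6 + w) = w)
19 + u(-19, c(-3, 4)) = 19 + (1/2)*4*(-3) = 19 - 6 = 13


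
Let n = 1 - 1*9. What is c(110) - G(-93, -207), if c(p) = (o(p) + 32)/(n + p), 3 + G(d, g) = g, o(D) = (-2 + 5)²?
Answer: 21461/102 ≈ 210.40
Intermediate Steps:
o(D) = 9 (o(D) = 3² = 9)
n = -8 (n = 1 - 9 = -8)
G(d, g) = -3 + g
c(p) = 41/(-8 + p) (c(p) = (9 + 32)/(-8 + p) = 41/(-8 + p))
c(110) - G(-93, -207) = 41/(-8 + 110) - (-3 - 207) = 41/102 - 1*(-210) = 41*(1/102) + 210 = 41/102 + 210 = 21461/102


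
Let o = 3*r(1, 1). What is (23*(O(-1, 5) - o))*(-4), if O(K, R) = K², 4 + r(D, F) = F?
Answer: -920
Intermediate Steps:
r(D, F) = -4 + F
o = -9 (o = 3*(-4 + 1) = 3*(-3) = -9)
(23*(O(-1, 5) - o))*(-4) = (23*((-1)² - 1*(-9)))*(-4) = (23*(1 + 9))*(-4) = (23*10)*(-4) = 230*(-4) = -920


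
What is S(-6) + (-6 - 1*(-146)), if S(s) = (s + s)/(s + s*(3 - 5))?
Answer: 138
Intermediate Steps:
S(s) = -2 (S(s) = (2*s)/(s + s*(-2)) = (2*s)/(s - 2*s) = (2*s)/((-s)) = (2*s)*(-1/s) = -2)
S(-6) + (-6 - 1*(-146)) = -2 + (-6 - 1*(-146)) = -2 + (-6 + 146) = -2 + 140 = 138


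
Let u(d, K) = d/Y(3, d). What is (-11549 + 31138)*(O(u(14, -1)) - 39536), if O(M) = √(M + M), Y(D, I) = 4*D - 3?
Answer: -774470704 + 39178*√7/3 ≈ -7.7444e+8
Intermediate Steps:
Y(D, I) = -3 + 4*D
u(d, K) = d/9 (u(d, K) = d/(-3 + 4*3) = d/(-3 + 12) = d/9)
O(M) = √2*√M (O(M) = √(2*M) = √2*√M)
(-11549 + 31138)*(O(u(14, -1)) - 39536) = (-11549 + 31138)*(√2*√((⅑)*14) - 39536) = 19589*(√2*√(14/9) - 39536) = 19589*(√2*(√14/3) - 39536) = 19589*(2*√7/3 - 39536) = 19589*(-39536 + 2*√7/3) = -774470704 + 39178*√7/3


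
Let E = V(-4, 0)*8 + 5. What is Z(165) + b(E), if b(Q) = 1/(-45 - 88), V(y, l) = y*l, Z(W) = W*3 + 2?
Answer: 66100/133 ≈ 496.99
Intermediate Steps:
Z(W) = 2 + 3*W (Z(W) = 3*W + 2 = 2 + 3*W)
V(y, l) = l*y
E = 5 (E = (0*(-4))*8 + 5 = 0*8 + 5 = 0 + 5 = 5)
b(Q) = -1/133 (b(Q) = 1/(-133) = -1/133)
Z(165) + b(E) = (2 + 3*165) - 1/133 = (2 + 495) - 1/133 = 497 - 1/133 = 66100/133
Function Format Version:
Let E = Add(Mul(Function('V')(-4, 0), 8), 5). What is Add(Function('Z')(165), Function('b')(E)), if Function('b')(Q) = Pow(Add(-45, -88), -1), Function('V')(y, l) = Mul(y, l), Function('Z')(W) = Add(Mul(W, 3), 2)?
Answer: Rational(66100, 133) ≈ 496.99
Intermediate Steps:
Function('Z')(W) = Add(2, Mul(3, W)) (Function('Z')(W) = Add(Mul(3, W), 2) = Add(2, Mul(3, W)))
Function('V')(y, l) = Mul(l, y)
E = 5 (E = Add(Mul(Mul(0, -4), 8), 5) = Add(Mul(0, 8), 5) = Add(0, 5) = 5)
Function('b')(Q) = Rational(-1, 133) (Function('b')(Q) = Pow(-133, -1) = Rational(-1, 133))
Add(Function('Z')(165), Function('b')(E)) = Add(Add(2, Mul(3, 165)), Rational(-1, 133)) = Add(Add(2, 495), Rational(-1, 133)) = Add(497, Rational(-1, 133)) = Rational(66100, 133)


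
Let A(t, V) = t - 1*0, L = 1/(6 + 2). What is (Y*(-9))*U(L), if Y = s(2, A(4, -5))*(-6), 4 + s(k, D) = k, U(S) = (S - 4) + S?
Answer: 405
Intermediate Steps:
L = 1/8 ≈ 0.12500
A(t, V) = t (A(t, V) = t + 0 = t)
U(S) = -4 + 2*S (U(S) = (-4 + S) + S = -4 + 2*S)
s(k, D) = -4 + k
Y = 12 (Y = (-4 + 2)*(-6) = -2*(-6) = 12)
(Y*(-9))*U(L) = (12*(-9))*(-4 + 2*(1/8)) = -108*(-4 + 1/4) = -108*(-15/4) = 405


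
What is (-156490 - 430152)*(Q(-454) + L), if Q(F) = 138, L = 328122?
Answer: -192571102920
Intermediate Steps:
(-156490 - 430152)*(Q(-454) + L) = (-156490 - 430152)*(138 + 328122) = -586642*328260 = -192571102920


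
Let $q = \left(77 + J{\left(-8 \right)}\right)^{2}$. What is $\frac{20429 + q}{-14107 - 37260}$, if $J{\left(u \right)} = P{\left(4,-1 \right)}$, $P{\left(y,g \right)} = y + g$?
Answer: $- \frac{26829}{51367} \approx -0.5223$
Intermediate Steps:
$P{\left(y,g \right)} = g + y$
$J{\left(u \right)} = 3$ ($J{\left(u \right)} = -1 + 4 = 3$)
$q = 6400$ ($q = \left(77 + 3\right)^{2} = 80^{2} = 6400$)
$\frac{20429 + q}{-14107 - 37260} = \frac{20429 + 6400}{-14107 - 37260} = \frac{26829}{-51367} = 26829 \left(- \frac{1}{51367}\right) = - \frac{26829}{51367}$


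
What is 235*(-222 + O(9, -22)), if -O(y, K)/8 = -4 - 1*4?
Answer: -37130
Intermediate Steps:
O(y, K) = 64 (O(y, K) = -8*(-4 - 1*4) = -8*(-4 - 4) = -8*(-8) = 64)
235*(-222 + O(9, -22)) = 235*(-222 + 64) = 235*(-158) = -37130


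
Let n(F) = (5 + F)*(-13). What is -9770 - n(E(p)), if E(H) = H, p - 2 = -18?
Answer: -9913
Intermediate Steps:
p = -16 (p = 2 - 18 = -16)
n(F) = -65 - 13*F
-9770 - n(E(p)) = -9770 - (-65 - 13*(-16)) = -9770 - (-65 + 208) = -9770 - 1*143 = -9770 - 143 = -9913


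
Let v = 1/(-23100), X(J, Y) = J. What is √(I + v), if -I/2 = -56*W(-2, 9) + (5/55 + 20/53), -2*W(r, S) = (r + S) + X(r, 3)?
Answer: I*√4210987844679/122430 ≈ 16.761*I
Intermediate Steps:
W(r, S) = -r - S/2 (W(r, S) = -((r + S) + r)/2 = -((S + r) + r)/2 = -(S + 2*r)/2 = -r - S/2)
I = -163786/583 (I = -2*(-56*(-1*(-2) - ½*9) + (5/55 + 20/53)) = -2*(-56*(2 - 9/2) + (5*(1/55) + 20*(1/53))) = -2*(-56*(-5/2) + (1/11 + 20/53)) = -2*(140 + 273/583) = -2*81893/583 = -163786/583 ≈ -280.94)
v = -1/23100 ≈ -4.3290e-5
√(I + v) = √(-163786/583 - 1/23100) = √(-343950653/1224300) = I*√4210987844679/122430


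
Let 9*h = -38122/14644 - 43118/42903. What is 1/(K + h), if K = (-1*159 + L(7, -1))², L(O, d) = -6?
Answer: 403888842/10995711797153 ≈ 3.6731e-5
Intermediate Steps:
K = 27225 (K = (-1*159 - 6)² = (-159 - 6)² = (-165)² = 27225)
h = -161926297/403888842 (h = (-38122/14644 - 43118/42903)/9 = (-38122*1/14644 - 43118*1/42903)/9 = (-2723/1046 - 43118/42903)/9 = (⅑)*(-161926297/44876538) = -161926297/403888842 ≈ -0.40092)
1/(K + h) = 1/(27225 - 161926297/403888842) = 1/(10995711797153/403888842) = 403888842/10995711797153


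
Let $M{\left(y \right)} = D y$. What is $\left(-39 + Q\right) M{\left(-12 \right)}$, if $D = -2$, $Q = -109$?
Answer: $-3552$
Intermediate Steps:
$M{\left(y \right)} = - 2 y$
$\left(-39 + Q\right) M{\left(-12 \right)} = \left(-39 - 109\right) \left(\left(-2\right) \left(-12\right)\right) = \left(-148\right) 24 = -3552$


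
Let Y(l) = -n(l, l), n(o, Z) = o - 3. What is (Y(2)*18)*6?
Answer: 108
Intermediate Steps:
n(o, Z) = -3 + o
Y(l) = 3 - l (Y(l) = -(-3 + l) = 3 - l)
(Y(2)*18)*6 = ((3 - 1*2)*18)*6 = ((3 - 2)*18)*6 = (1*18)*6 = 18*6 = 108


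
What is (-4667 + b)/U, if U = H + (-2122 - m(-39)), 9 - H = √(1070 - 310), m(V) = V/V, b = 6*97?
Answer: 4317845/2234118 - 4085*√190/2234118 ≈ 1.9075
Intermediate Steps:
b = 582
m(V) = 1
H = 9 - 2*√190 (H = 9 - √(1070 - 310) = 9 - √760 = 9 - 2*√190 ≈ -18.568)
U = -2114 - 2*√190 (U = (9 - 2*√190) + (-2122 - 1*1) = (9 - 2*√190) + (-2122 - 1) = (9 - 2*√190) - 2123 = -2114 - 2*√190 ≈ -2141.6)
(-4667 + b)/U = (-4667 + 582)/(-2114 - 2*√190) = -4085/(-2114 - 2*√190)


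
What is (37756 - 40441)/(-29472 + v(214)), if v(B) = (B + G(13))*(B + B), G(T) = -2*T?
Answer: -2685/50992 ≈ -0.052655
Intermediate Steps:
v(B) = 2*B*(-26 + B) (v(B) = (B - 2*13)*(B + B) = (B - 26)*(2*B) = (-26 + B)*(2*B) = 2*B*(-26 + B))
(37756 - 40441)/(-29472 + v(214)) = (37756 - 40441)/(-29472 + 2*214*(-26 + 214)) = -2685/(-29472 + 2*214*188) = -2685/(-29472 + 80464) = -2685/50992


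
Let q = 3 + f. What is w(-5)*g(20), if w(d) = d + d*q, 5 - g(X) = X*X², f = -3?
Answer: 39975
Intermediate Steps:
q = 0 (q = 3 - 3 = 0)
g(X) = 5 - X³ (g(X) = 5 - X*X² = 5 - X³)
w(d) = d (w(d) = d + d*0 = d + 0 = d)
w(-5)*g(20) = -5*(5 - 1*20³) = -5*(5 - 1*8000) = -5*(5 - 8000) = -5*(-7995) = 39975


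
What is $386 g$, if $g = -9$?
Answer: $-3474$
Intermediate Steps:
$386 g = 386 \left(-9\right) = -3474$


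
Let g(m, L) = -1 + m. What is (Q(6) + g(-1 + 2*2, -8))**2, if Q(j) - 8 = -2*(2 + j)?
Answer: 36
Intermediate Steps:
Q(j) = 4 - 2*j (Q(j) = 8 - 2*(2 + j) = 8 + (-4 - 2*j) = 4 - 2*j)
(Q(6) + g(-1 + 2*2, -8))**2 = ((4 - 2*6) + (-1 + (-1 + 2*2)))**2 = ((4 - 12) + (-1 + (-1 + 4)))**2 = (-8 + (-1 + 3))**2 = (-8 + 2)**2 = (-6)**2 = 36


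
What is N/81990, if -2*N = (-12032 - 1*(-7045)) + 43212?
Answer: -7645/32796 ≈ -0.23311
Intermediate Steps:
N = -38225/2 (N = -((-12032 - 1*(-7045)) + 43212)/2 = -((-12032 + 7045) + 43212)/2 = -(-4987 + 43212)/2 = -½*38225 = -38225/2 ≈ -19113.)
N/81990 = -38225/2/81990 = -38225/2*1/81990 = -7645/32796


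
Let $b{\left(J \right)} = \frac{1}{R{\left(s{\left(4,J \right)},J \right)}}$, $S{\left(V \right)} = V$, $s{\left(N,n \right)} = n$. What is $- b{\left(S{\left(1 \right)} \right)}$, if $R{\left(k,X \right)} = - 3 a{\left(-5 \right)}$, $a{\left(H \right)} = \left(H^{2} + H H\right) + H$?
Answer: $\frac{1}{135} \approx 0.0074074$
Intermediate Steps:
$a{\left(H \right)} = H + 2 H^{2}$ ($a{\left(H \right)} = \left(H^{2} + H^{2}\right) + H = 2 H^{2} + H = H + 2 H^{2}$)
$R{\left(k,X \right)} = -135$ ($R{\left(k,X \right)} = - 3 \left(- 5 \left(1 + 2 \left(-5\right)\right)\right) = - 3 \left(- 5 \left(1 - 10\right)\right) = - 3 \left(\left(-5\right) \left(-9\right)\right) = \left(-3\right) 45 = -135$)
$b{\left(J \right)} = - \frac{1}{135}$ ($b{\left(J \right)} = \frac{1}{-135} = - \frac{1}{135}$)
$- b{\left(S{\left(1 \right)} \right)} = \left(-1\right) \left(- \frac{1}{135}\right) = \frac{1}{135}$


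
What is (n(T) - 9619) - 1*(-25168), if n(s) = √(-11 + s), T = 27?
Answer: 15553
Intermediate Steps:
(n(T) - 9619) - 1*(-25168) = (√(-11 + 27) - 9619) - 1*(-25168) = (√16 - 9619) + 25168 = (4 - 9619) + 25168 = -9615 + 25168 = 15553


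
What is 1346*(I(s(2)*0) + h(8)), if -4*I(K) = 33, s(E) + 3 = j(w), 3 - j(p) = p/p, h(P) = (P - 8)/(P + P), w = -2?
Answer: -22209/2 ≈ -11105.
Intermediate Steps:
h(P) = (-8 + P)/(2*P) (h(P) = (-8 + P)/((2*P)) = (-8 + P)*(1/(2*P)) = (-8 + P)/(2*P))
j(p) = 2 (j(p) = 3 - p/p = 3 - 1*1 = 3 - 1 = 2)
s(E) = -1 (s(E) = -3 + 2 = -1)
I(K) = -33/4 (I(K) = -1/4*33 = -33/4)
1346*(I(s(2)*0) + h(8)) = 1346*(-33/4 + (1/2)*(-8 + 8)/8) = 1346*(-33/4 + (1/2)*(1/8)*0) = 1346*(-33/4 + 0) = 1346*(-33/4) = -22209/2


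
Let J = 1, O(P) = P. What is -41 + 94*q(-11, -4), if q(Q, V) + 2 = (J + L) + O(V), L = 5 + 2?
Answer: 147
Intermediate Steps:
L = 7
q(Q, V) = 6 + V (q(Q, V) = -2 + ((1 + 7) + V) = -2 + (8 + V) = 6 + V)
-41 + 94*q(-11, -4) = -41 + 94*(6 - 4) = -41 + 94*2 = -41 + 188 = 147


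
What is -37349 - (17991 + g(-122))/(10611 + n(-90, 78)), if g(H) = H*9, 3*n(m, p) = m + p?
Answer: -396177736/10607 ≈ -37351.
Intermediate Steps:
n(m, p) = m/3 + p/3 (n(m, p) = (m + p)/3 = m/3 + p/3)
g(H) = 9*H
-37349 - (17991 + g(-122))/(10611 + n(-90, 78)) = -37349 - (17991 + 9*(-122))/(10611 + ((⅓)*(-90) + (⅓)*78)) = -37349 - (17991 - 1098)/(10611 + (-30 + 26)) = -37349 - 16893/(10611 - 4) = -37349 - 16893/10607 = -396177736/10607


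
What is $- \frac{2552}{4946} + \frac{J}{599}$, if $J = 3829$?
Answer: $\frac{8704793}{1481327} \approx 5.8764$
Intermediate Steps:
$- \frac{2552}{4946} + \frac{J}{599} = - \frac{2552}{4946} + \frac{3829}{599} = \left(-2552\right) \frac{1}{4946} + 3829 \cdot \frac{1}{599} = - \frac{1276}{2473} + \frac{3829}{599} = \frac{8704793}{1481327}$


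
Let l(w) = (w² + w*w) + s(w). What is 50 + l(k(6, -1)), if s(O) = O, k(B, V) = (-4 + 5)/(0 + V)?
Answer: 51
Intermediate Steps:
k(B, V) = 1/V
l(w) = w + 2*w² (l(w) = (w² + w*w) + w = (w² + w²) + w = 2*w² + w = w + 2*w²)
50 + l(k(6, -1)) = 50 + (1 + 2/(-1))/(-1) = 50 - (1 + 2*(-1)) = 50 - (1 - 2) = 50 - 1*(-1) = 50 + 1 = 51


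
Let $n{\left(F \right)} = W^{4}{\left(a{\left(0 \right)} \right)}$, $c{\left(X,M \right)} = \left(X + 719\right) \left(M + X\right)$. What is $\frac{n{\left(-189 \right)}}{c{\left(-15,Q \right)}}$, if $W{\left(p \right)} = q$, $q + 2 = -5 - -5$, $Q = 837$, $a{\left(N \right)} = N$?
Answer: $\frac{1}{36168} \approx 2.7649 \cdot 10^{-5}$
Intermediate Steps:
$q = -2$ ($q = -2 - 0 = -2 + \left(-5 + 5\right) = -2 + 0 = -2$)
$c{\left(X,M \right)} = \left(719 + X\right) \left(M + X\right)$
$W{\left(p \right)} = -2$
$n{\left(F \right)} = 16$ ($n{\left(F \right)} = \left(-2\right)^{4} = 16$)
$\frac{n{\left(-189 \right)}}{c{\left(-15,Q \right)}} = \frac{16}{\left(-15\right)^{2} + 719 \cdot 837 + 719 \left(-15\right) + 837 \left(-15\right)} = \frac{16}{225 + 601803 - 10785 - 12555} = \frac{16}{578688} = 16 \cdot \frac{1}{578688} = \frac{1}{36168}$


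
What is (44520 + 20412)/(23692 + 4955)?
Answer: 21644/9549 ≈ 2.2666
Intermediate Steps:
(44520 + 20412)/(23692 + 4955) = 64932/28647 = 64932*(1/28647) = 21644/9549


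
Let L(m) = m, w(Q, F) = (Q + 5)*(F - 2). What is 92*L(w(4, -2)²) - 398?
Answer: 118834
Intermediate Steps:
w(Q, F) = (-2 + F)*(5 + Q) (w(Q, F) = (5 + Q)*(-2 + F) = (-2 + F)*(5 + Q))
92*L(w(4, -2)²) - 398 = 92*(-10 - 2*4 + 5*(-2) - 2*4)² - 398 = 92*(-10 - 8 - 10 - 8)² - 398 = 92*(-36)² - 398 = 92*1296 - 398 = 119232 - 398 = 118834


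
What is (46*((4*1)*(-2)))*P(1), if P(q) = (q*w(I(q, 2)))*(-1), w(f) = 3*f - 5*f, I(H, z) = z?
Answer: -1472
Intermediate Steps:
w(f) = -2*f
P(q) = 4*q (P(q) = (q*(-2*2))*(-1) = (q*(-4))*(-1) = -4*q*(-1) = 4*q)
(46*((4*1)*(-2)))*P(1) = (46*((4*1)*(-2)))*(4*1) = (46*(4*(-2)))*4 = (46*(-8))*4 = -368*4 = -1472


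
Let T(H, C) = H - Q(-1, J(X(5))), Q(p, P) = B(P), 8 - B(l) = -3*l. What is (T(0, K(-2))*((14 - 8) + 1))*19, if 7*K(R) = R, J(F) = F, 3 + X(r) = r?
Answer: -1862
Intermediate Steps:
X(r) = -3 + r
B(l) = 8 + 3*l (B(l) = 8 - (-3)*l = 8 + 3*l)
K(R) = R/7
Q(p, P) = 8 + 3*P
T(H, C) = -14 + H (T(H, C) = H - (8 + 3*(-3 + 5)) = H - (8 + 3*2) = H - (8 + 6) = H - 1*14 = H - 14 = -14 + H)
(T(0, K(-2))*((14 - 8) + 1))*19 = ((-14 + 0)*((14 - 8) + 1))*19 = -14*(6 + 1)*19 = -14*7*19 = -98*19 = -1862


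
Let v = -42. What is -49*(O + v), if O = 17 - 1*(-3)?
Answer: 1078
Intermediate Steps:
O = 20 (O = 17 + 3 = 20)
-49*(O + v) = -49*(20 - 42) = -49*(-22) = 1078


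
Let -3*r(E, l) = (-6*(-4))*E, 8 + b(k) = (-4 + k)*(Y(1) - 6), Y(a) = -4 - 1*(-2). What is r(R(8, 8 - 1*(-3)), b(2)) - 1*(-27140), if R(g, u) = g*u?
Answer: 26436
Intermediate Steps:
Y(a) = -2 (Y(a) = -4 + 2 = -2)
b(k) = 24 - 8*k (b(k) = -8 + (-4 + k)*(-2 - 6) = -8 + (-4 + k)*(-8) = -8 + (32 - 8*k) = 24 - 8*k)
r(E, l) = -8*E (r(E, l) = -(-6*(-4))*E/3 = -8*E)
r(R(8, 8 - 1*(-3)), b(2)) - 1*(-27140) = -64*(8 - 1*(-3)) - 1*(-27140) = -64*(8 + 3) + 27140 = -64*11 + 27140 = -8*88 + 27140 = -704 + 27140 = 26436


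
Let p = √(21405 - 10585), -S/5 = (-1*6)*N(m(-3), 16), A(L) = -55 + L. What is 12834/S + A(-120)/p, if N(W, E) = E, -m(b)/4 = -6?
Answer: 2139/80 - 35*√2705/1082 ≈ 25.055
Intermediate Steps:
m(b) = 24 (m(b) = -4*(-6) = 24)
S = 480 (S = -5*(-1*6)*16 = -(-30)*16 = -5*(-96) = 480)
p = 2*√2705 (p = √10820 = 2*√2705 ≈ 104.02)
12834/S + A(-120)/p = 12834/480 + (-55 - 120)/((2*√2705)) = 12834*(1/480) - 35*√2705/1082 = 2139/80 - 35*√2705/1082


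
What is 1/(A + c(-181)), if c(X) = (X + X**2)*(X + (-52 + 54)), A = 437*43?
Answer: -1/5813029 ≈ -1.7203e-7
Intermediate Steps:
A = 18791
c(X) = (2 + X)*(X + X**2) (c(X) = (X + X**2)*(X + 2) = (X + X**2)*(2 + X) = (2 + X)*(X + X**2))
1/(A + c(-181)) = 1/(18791 - 181*(2 + (-181)**2 + 3*(-181))) = 1/(18791 - 181*(2 + 32761 - 543)) = 1/(18791 - 181*32220) = 1/(18791 - 5831820) = 1/(-5813029) = -1/5813029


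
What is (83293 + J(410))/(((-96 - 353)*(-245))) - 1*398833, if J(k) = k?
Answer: -43873540462/110005 ≈ -3.9883e+5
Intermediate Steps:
(83293 + J(410))/(((-96 - 353)*(-245))) - 1*398833 = (83293 + 410)/(((-96 - 353)*(-245))) - 1*398833 = 83703/((-449*(-245))) - 398833 = 83703/110005 - 398833 = -43873540462/110005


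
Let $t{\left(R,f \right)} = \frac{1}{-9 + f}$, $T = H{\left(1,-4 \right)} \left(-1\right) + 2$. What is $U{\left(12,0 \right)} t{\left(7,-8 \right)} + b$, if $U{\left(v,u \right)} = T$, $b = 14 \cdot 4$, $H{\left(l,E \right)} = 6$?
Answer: $\frac{956}{17} \approx 56.235$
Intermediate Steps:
$b = 56$
$T = -4$ ($T = 6 \left(-1\right) + 2 = -6 + 2 = -4$)
$U{\left(v,u \right)} = -4$
$U{\left(12,0 \right)} t{\left(7,-8 \right)} + b = - \frac{4}{-9 - 8} + 56 = - \frac{4}{-17} + 56 = \left(-4\right) \left(- \frac{1}{17}\right) + 56 = \frac{4}{17} + 56 = \frac{956}{17}$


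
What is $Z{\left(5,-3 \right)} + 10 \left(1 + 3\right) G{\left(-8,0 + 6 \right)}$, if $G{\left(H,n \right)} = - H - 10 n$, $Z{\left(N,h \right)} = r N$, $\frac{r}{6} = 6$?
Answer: $-1900$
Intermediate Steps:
$r = 36$ ($r = 6 \cdot 6 = 36$)
$Z{\left(N,h \right)} = 36 N$
$Z{\left(5,-3 \right)} + 10 \left(1 + 3\right) G{\left(-8,0 + 6 \right)} = 36 \cdot 5 + 10 \left(1 + 3\right) \left(\left(-1\right) \left(-8\right) - 10 \left(0 + 6\right)\right) = 180 + 10 \cdot 4 \left(8 - 60\right) = 180 + 40 \left(8 - 60\right) = 180 + 40 \left(-52\right) = 180 - 2080 = -1900$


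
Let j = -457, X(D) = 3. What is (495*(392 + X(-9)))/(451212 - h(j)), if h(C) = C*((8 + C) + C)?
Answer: 4345/826 ≈ 5.2603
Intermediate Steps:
h(C) = C*(8 + 2*C)
(495*(392 + X(-9)))/(451212 - h(j)) = (495*(392 + 3))/(451212 - 2*(-457)*(4 - 457)) = (495*395)/(451212 - 2*(-457)*(-453)) = 195525/(451212 - 1*414042) = 195525/(451212 - 414042) = 195525/37170 = 195525*(1/37170) = 4345/826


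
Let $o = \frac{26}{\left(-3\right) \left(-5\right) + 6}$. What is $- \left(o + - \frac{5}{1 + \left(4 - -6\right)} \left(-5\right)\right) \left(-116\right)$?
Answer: $\frac{94076}{231} \approx 407.26$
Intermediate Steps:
$o = \frac{26}{21}$ ($o = \frac{26}{15 + 6} = \frac{26}{21} \approx 1.2381$)
$- \left(o + - \frac{5}{1 + \left(4 - -6\right)} \left(-5\right)\right) \left(-116\right) = - \left(\frac{26}{21} + - \frac{5}{1 + \left(4 - -6\right)} \left(-5\right)\right) \left(-116\right) = - \left(\frac{26}{21} + - \frac{5}{1 + \left(4 + 6\right)} \left(-5\right)\right) \left(-116\right) = - \left(\frac{26}{21} + - \frac{5}{1 + 10} \left(-5\right)\right) \left(-116\right) = - \left(\frac{26}{21} + - \frac{5}{11} \left(-5\right)\right) \left(-116\right) = - \left(\frac{26}{21} + \left(-5\right) \frac{1}{11} \left(-5\right)\right) \left(-116\right) = - \left(\frac{26}{21} - - \frac{25}{11}\right) \left(-116\right) = - \left(\frac{26}{21} + \frac{25}{11}\right) \left(-116\right) = - \frac{811 \left(-116\right)}{231} = \left(-1\right) \left(- \frac{94076}{231}\right) = \frac{94076}{231}$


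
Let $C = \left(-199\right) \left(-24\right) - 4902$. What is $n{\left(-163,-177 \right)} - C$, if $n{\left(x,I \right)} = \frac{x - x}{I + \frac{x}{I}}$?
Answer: $126$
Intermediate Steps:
$n{\left(x,I \right)} = 0$ ($n{\left(x,I \right)} = \frac{0}{I + \frac{x}{I}} = 0$)
$C = -126$ ($C = 4776 - 4902 = -126$)
$n{\left(-163,-177 \right)} - C = 0 - -126 = 0 + 126 = 126$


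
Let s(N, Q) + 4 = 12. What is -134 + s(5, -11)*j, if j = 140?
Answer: 986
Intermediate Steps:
s(N, Q) = 8 (s(N, Q) = -4 + 12 = 8)
-134 + s(5, -11)*j = -134 + 8*140 = -134 + 1120 = 986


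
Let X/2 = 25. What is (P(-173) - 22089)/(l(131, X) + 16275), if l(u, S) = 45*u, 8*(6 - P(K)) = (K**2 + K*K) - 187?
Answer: -47267/35472 ≈ -1.3325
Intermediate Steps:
P(K) = 235/8 - K**2/4 (P(K) = 6 - ((K**2 + K*K) - 187)/8 = 6 - ((K**2 + K**2) - 187)/8 = 6 - (2*K**2 - 187)/8 = 6 - (-187 + 2*K**2)/8 = 6 + (187/8 - K**2/4) = 235/8 - K**2/4)
X = 50 (X = 2*25 = 50)
(P(-173) - 22089)/(l(131, X) + 16275) = ((235/8 - 1/4*(-173)**2) - 22089)/(45*131 + 16275) = ((235/8 - 1/4*29929) - 22089)/(5895 + 16275) = ((235/8 - 29929/4) - 22089)/22170 = (-59623/8 - 22089)*(1/22170) = -236335/8*1/22170 = -47267/35472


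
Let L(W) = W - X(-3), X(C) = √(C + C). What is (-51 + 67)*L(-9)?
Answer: -144 - 16*I*√6 ≈ -144.0 - 39.192*I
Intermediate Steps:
X(C) = √2*√C (X(C) = √(2*C) = √2*√C)
L(W) = W - I*√6 (L(W) = W - √2*√(-3) = W - √2*I*√3 = W - I*√6)
(-51 + 67)*L(-9) = (-51 + 67)*(-9 - I*√6) = 16*(-9 - I*√6) = -144 - 16*I*√6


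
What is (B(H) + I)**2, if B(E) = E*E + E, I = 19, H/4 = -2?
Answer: 5625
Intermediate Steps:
H = -8 (H = 4*(-2) = -8)
B(E) = E + E**2 (B(E) = E**2 + E = E + E**2)
(B(H) + I)**2 = (-8*(1 - 8) + 19)**2 = (-8*(-7) + 19)**2 = (56 + 19)**2 = 75**2 = 5625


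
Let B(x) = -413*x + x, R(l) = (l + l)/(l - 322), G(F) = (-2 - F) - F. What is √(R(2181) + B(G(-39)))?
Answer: I*√640251106/143 ≈ 176.95*I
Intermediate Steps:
G(F) = -2 - 2*F
R(l) = 2*l/(-322 + l) (R(l) = (2*l)/(-322 + l) = 2*l/(-322 + l))
B(x) = -412*x
√(R(2181) + B(G(-39))) = √(2*2181/(-322 + 2181) - 412*(-2 - 2*(-39))) = √(2*2181/1859 - 412*(-2 + 78)) = √(2*2181*(1/1859) - 412*76) = √(4362/1859 - 31312) = √(-58204646/1859) = I*√640251106/143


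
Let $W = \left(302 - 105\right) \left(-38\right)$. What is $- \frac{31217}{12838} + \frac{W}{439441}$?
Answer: $- \frac{13814134965}{5641543558} \approx -2.4486$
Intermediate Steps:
$W = -7486$ ($W = 197 \left(-38\right) = -7486$)
$- \frac{31217}{12838} + \frac{W}{439441} = - \frac{31217}{12838} - \frac{7486}{439441} = - \frac{13814134965}{5641543558}$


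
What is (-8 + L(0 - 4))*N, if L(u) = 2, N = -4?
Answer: 24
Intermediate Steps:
(-8 + L(0 - 4))*N = (-8 + 2)*(-4) = -6*(-4) = 24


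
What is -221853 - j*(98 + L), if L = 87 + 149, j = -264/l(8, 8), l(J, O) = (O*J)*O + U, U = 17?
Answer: -117272061/529 ≈ -2.2169e+5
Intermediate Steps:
l(J, O) = 17 + J*O² (l(J, O) = (O*J)*O + 17 = (J*O)*O + 17 = J*O² + 17 = 17 + J*O²)
j = -264/529 (j = -264/(17 + 8*8²) = -264/(17 + 8*64) = -264/(17 + 512) = -264/529 ≈ -0.49905)
L = 236
-221853 - j*(98 + L) = -221853 - (-264)*(98 + 236)/529 = -221853 - (-264)*334/529 = -221853 - 1*(-88176/529) = -221853 + 88176/529 = -117272061/529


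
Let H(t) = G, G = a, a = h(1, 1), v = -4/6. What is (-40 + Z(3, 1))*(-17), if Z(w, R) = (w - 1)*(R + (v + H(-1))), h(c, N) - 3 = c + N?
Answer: 1496/3 ≈ 498.67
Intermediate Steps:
v = -2/3 (v = -4*1/6 = -2/3 ≈ -0.66667)
h(c, N) = 3 + N + c (h(c, N) = 3 + (c + N) = 3 + (N + c) = 3 + N + c)
a = 5 (a = 3 + 1 + 1 = 5)
G = 5
H(t) = 5
Z(w, R) = (-1 + w)*(13/3 + R) (Z(w, R) = (w - 1)*(R + (-2/3 + 5)) = (-1 + w)*(R + 13/3) = (-1 + w)*(13/3 + R))
(-40 + Z(3, 1))*(-17) = (-40 + (-13/3 - 1*1 + (13/3)*3 + 1*3))*(-17) = (-40 + (-13/3 - 1 + 13 + 3))*(-17) = (-40 + 32/3)*(-17) = -88/3*(-17) = 1496/3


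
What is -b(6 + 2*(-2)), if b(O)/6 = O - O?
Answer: 0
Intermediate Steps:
b(O) = 0 (b(O) = 6*(O - O) = 6*0 = 0)
-b(6 + 2*(-2)) = -1*0 = 0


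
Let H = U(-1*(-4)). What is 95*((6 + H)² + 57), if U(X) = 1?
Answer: 10070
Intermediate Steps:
H = 1
95*((6 + H)² + 57) = 95*((6 + 1)² + 57) = 95*(7² + 57) = 95*(49 + 57) = 95*106 = 10070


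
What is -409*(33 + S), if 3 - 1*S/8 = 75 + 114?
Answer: 595095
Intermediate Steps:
S = -1488 (S = 24 - 8*(75 + 114) = 24 - 8*189 = 24 - 1512 = -1488)
-409*(33 + S) = -409*(33 - 1488) = -409*(-1455) = 595095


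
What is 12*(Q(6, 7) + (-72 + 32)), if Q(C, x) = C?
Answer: -408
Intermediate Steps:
12*(Q(6, 7) + (-72 + 32)) = 12*(6 + (-72 + 32)) = 12*(6 - 40) = 12*(-34) = -408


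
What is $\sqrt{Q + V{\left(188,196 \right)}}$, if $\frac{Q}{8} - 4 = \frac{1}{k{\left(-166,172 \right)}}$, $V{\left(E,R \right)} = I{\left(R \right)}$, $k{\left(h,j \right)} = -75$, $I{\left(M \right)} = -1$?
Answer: $\frac{\sqrt{6951}}{15} \approx 5.5582$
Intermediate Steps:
$V{\left(E,R \right)} = -1$
$Q = \frac{2392}{75}$ ($Q = 32 + \frac{8}{-75} = 32 + 8 \left(- \frac{1}{75}\right) = 32 - \frac{8}{75} = \frac{2392}{75} \approx 31.893$)
$\sqrt{Q + V{\left(188,196 \right)}} = \sqrt{\frac{2392}{75} - 1} = \sqrt{\frac{2317}{75}} = \frac{\sqrt{6951}}{15}$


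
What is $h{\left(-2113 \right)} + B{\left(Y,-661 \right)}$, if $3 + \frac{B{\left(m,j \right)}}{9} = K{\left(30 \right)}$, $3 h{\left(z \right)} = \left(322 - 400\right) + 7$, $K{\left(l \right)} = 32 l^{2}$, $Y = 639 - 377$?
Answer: $\frac{777448}{3} \approx 2.5915 \cdot 10^{5}$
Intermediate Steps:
$Y = 262$ ($Y = 639 - 377 = 262$)
$h{\left(z \right)} = - \frac{71}{3}$ ($h{\left(z \right)} = \frac{\left(322 - 400\right) + 7}{3} = \frac{-78 + 7}{3} = \frac{1}{3} \left(-71\right) = - \frac{71}{3}$)
$B{\left(m,j \right)} = 259173$ ($B{\left(m,j \right)} = -27 + 9 \cdot 32 \cdot 30^{2} = -27 + 9 \cdot 32 \cdot 900 = -27 + 9 \cdot 28800 = -27 + 259200 = 259173$)
$h{\left(-2113 \right)} + B{\left(Y,-661 \right)} = - \frac{71}{3} + 259173 = \frac{777448}{3}$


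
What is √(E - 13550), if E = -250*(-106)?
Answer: 5*√518 ≈ 113.80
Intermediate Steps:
E = 26500
√(E - 13550) = √(26500 - 13550) = √12950 = 5*√518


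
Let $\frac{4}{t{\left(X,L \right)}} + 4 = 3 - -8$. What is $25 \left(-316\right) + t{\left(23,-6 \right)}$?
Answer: $- \frac{55296}{7} \approx -7899.4$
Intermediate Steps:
$t{\left(X,L \right)} = \frac{4}{7}$ ($t{\left(X,L \right)} = \frac{4}{-4 + \left(3 - -8\right)} = \frac{4}{-4 + \left(3 + 8\right)} = \frac{4}{-4 + 11} = \frac{4}{7}$)
$25 \left(-316\right) + t{\left(23,-6 \right)} = 25 \left(-316\right) + \frac{4}{7} = -7900 + \frac{4}{7} = - \frac{55296}{7}$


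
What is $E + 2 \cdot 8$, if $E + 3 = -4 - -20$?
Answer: $29$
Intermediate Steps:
$E = 13$ ($E = -3 - -16 = -3 + \left(-4 + 20\right) = -3 + 16 = 13$)
$E + 2 \cdot 8 = 13 + 2 \cdot 8 = 13 + 16 = 29$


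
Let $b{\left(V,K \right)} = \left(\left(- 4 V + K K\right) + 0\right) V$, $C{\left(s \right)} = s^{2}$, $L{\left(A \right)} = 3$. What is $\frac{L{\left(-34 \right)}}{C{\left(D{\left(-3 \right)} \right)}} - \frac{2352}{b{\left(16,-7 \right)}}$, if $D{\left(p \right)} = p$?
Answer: $\frac{152}{15} \approx 10.133$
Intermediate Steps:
$b{\left(V,K \right)} = V \left(K^{2} - 4 V\right)$ ($b{\left(V,K \right)} = \left(\left(- 4 V + K^{2}\right) + 0\right) V = \left(\left(K^{2} - 4 V\right) + 0\right) V = \left(K^{2} - 4 V\right) V = V \left(K^{2} - 4 V\right)$)
$\frac{L{\left(-34 \right)}}{C{\left(D{\left(-3 \right)} \right)}} - \frac{2352}{b{\left(16,-7 \right)}} = \frac{3}{\left(-3\right)^{2}} - \frac{2352}{16 \left(\left(-7\right)^{2} - 64\right)} = \frac{3}{9} - \frac{2352}{16 \left(49 - 64\right)} = 3 \cdot \frac{1}{9} - \frac{2352}{16 \left(-15\right)} = \frac{1}{3} - \frac{2352}{-240} = \frac{1}{3} - - \frac{49}{5} = \frac{1}{3} + \frac{49}{5} = \frac{152}{15}$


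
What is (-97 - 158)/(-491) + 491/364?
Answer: 333901/178724 ≈ 1.8682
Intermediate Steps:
(-97 - 158)/(-491) + 491/364 = -255*(-1/491) + 491*(1/364) = 255/491 + 491/364 = 333901/178724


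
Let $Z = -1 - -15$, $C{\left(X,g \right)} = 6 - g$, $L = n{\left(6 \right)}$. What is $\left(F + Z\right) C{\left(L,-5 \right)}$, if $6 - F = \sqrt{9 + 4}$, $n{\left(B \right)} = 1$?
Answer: $220 - 11 \sqrt{13} \approx 180.34$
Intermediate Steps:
$L = 1$
$Z = 14$ ($Z = -1 + 15 = 14$)
$F = 6 - \sqrt{13}$ ($F = 6 - \sqrt{9 + 4} = 6 - \sqrt{13} \approx 2.3944$)
$\left(F + Z\right) C{\left(L,-5 \right)} = \left(\left(6 - \sqrt{13}\right) + 14\right) \left(6 - -5\right) = \left(20 - \sqrt{13}\right) \left(6 + 5\right) = \left(20 - \sqrt{13}\right) 11 = 220 - 11 \sqrt{13}$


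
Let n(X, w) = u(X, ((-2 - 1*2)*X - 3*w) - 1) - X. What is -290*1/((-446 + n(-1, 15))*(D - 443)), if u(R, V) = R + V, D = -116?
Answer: -145/136396 ≈ -0.0010631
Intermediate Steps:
n(X, w) = -1 - 4*X - 3*w (n(X, w) = (X + (((-2 - 1*2)*X - 3*w) - 1)) - X = (X + (((-2 - 2)*X - 3*w) - 1)) - X = (X + ((-4*X - 3*w) - 1)) - X = (X + (-1 - 4*X - 3*w)) - X = (-1 - 3*X - 3*w) - X = -1 - 4*X - 3*w)
-290*1/((-446 + n(-1, 15))*(D - 443)) = -290*1/((-446 + (-1 - 4*(-1) - 3*15))*(-116 - 443)) = -290*(-1/(559*(-446 + (-1 + 4 - 45)))) = -290*(-1/(559*(-446 - 42))) = -290/((-559*(-488))) = -290/272792 = -290*1/272792 = -145/136396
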